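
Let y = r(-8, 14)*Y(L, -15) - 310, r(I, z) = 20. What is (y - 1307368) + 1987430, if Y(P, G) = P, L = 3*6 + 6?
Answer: 680232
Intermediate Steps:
L = 24 (L = 18 + 6 = 24)
y = 170 (y = 20*24 - 310 = 480 - 310 = 170)
(y - 1307368) + 1987430 = (170 - 1307368) + 1987430 = -1307198 + 1987430 = 680232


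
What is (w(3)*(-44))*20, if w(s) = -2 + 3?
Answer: -880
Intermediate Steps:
w(s) = 1
(w(3)*(-44))*20 = (1*(-44))*20 = -44*20 = -880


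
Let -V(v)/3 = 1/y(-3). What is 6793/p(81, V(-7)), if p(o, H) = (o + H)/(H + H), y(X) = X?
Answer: 6793/41 ≈ 165.68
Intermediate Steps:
V(v) = 1 (V(v) = -3/(-3) = -3*(-1/3) = 1)
p(o, H) = (H + o)/(2*H) (p(o, H) = (H + o)/((2*H)) = (H + o)*(1/(2*H)) = (H + o)/(2*H))
6793/p(81, V(-7)) = 6793/(((1/2)*(1 + 81)/1)) = 6793/(((1/2)*1*82)) = 6793/41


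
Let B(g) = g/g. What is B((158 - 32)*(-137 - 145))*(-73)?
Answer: -73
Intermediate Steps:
B(g) = 1
B((158 - 32)*(-137 - 145))*(-73) = 1*(-73) = -73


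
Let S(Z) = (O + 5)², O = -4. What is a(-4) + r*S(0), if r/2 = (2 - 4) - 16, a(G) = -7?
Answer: -43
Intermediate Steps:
S(Z) = 1 (S(Z) = (-4 + 5)² = 1² = 1)
r = -36 (r = 2*((2 - 4) - 16) = 2*(-2 - 16) = 2*(-18) = -36)
a(-4) + r*S(0) = -7 - 36*1 = -7 - 36 = -43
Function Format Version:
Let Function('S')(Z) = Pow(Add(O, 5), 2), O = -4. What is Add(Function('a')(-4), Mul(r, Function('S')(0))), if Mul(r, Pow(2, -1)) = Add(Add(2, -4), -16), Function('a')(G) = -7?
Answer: -43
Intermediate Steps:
Function('S')(Z) = 1 (Function('S')(Z) = Pow(Add(-4, 5), 2) = Pow(1, 2) = 1)
r = -36 (r = Mul(2, Add(Add(2, -4), -16)) = Mul(2, Add(-2, -16)) = Mul(2, -18) = -36)
Add(Function('a')(-4), Mul(r, Function('S')(0))) = Add(-7, Mul(-36, 1)) = Add(-7, -36) = -43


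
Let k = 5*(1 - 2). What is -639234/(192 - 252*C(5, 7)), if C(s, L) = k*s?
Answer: -106539/1082 ≈ -98.465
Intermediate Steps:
k = -5 (k = 5*(-1) = -5)
C(s, L) = -5*s
-639234/(192 - 252*C(5, 7)) = -639234/(192 - (-1260)*5) = -639234/(192 - 252*(-25)) = -639234/(192 + 6300) = -639234/6492 = -639234*1/6492 = -106539/1082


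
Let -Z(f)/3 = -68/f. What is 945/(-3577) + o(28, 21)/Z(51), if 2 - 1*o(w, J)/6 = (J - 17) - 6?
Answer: 2931/511 ≈ 5.7358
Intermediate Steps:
o(w, J) = 150 - 6*J (o(w, J) = 12 - 6*((J - 17) - 6) = 12 - 6*((-17 + J) - 6) = 12 - 6*(-23 + J) = 12 + (138 - 6*J) = 150 - 6*J)
Z(f) = 204/f (Z(f) = -(-204)/f = 204/f)
945/(-3577) + o(28, 21)/Z(51) = 945/(-3577) + (150 - 6*21)/((204/51)) = 945*(-1/3577) + (150 - 126)/((204*(1/51))) = -135/511 + 24/4 = -135/511 + 24*(¼) = -135/511 + 6 = 2931/511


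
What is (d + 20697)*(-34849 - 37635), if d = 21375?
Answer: -3049546848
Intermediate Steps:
(d + 20697)*(-34849 - 37635) = (21375 + 20697)*(-34849 - 37635) = 42072*(-72484) = -3049546848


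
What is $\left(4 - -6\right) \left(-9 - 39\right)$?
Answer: $-480$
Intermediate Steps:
$\left(4 - -6\right) \left(-9 - 39\right) = \left(4 + 6\right) \left(-48\right) = 10 \left(-48\right) = -480$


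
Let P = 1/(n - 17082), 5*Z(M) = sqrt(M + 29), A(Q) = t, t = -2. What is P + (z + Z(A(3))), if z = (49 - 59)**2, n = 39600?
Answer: 2251801/22518 + 3*sqrt(3)/5 ≈ 101.04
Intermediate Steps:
A(Q) = -2
z = 100 (z = (-10)**2 = 100)
Z(M) = sqrt(29 + M)/5 (Z(M) = sqrt(M + 29)/5 = sqrt(29 + M)/5)
P = 1/22518 (P = 1/(39600 - 17082) = 1/22518 ≈ 4.4409e-5)
P + (z + Z(A(3))) = 1/22518 + (100 + sqrt(29 - 2)/5) = 1/22518 + (100 + sqrt(27)/5) = 1/22518 + (100 + (3*sqrt(3))/5) = 1/22518 + (100 + 3*sqrt(3)/5) = 2251801/22518 + 3*sqrt(3)/5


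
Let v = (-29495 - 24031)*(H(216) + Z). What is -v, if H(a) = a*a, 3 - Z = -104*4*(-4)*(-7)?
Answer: 3120940482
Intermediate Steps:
Z = 11651 (Z = 3 - (-104)*(4*(-4))*(-7) = 3 - (-104)*(-16*(-7)) = 3 - (-104)*112 = 3 - 1*(-11648) = 3 + 11648 = 11651)
H(a) = a²
v = -3120940482 (v = (-29495 - 24031)*(216² + 11651) = -53526*(46656 + 11651) = -53526*58307 = -3120940482)
-v = -1*(-3120940482) = 3120940482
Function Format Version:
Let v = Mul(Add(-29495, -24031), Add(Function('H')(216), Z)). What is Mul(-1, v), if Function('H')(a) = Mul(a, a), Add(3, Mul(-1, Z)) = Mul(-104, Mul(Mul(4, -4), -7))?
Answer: 3120940482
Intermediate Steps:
Z = 11651 (Z = Add(3, Mul(-1, Mul(-104, Mul(Mul(4, -4), -7)))) = Add(3, Mul(-1, Mul(-104, Mul(-16, -7)))) = Add(3, Mul(-1, Mul(-104, 112))) = Add(3, Mul(-1, -11648)) = Add(3, 11648) = 11651)
Function('H')(a) = Pow(a, 2)
v = -3120940482 (v = Mul(Add(-29495, -24031), Add(Pow(216, 2), 11651)) = Mul(-53526, Add(46656, 11651)) = Mul(-53526, 58307) = -3120940482)
Mul(-1, v) = Mul(-1, -3120940482) = 3120940482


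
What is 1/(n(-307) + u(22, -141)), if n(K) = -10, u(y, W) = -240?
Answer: -1/250 ≈ -0.0040000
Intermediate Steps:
1/(n(-307) + u(22, -141)) = 1/(-10 - 240) = 1/(-250) = -1/250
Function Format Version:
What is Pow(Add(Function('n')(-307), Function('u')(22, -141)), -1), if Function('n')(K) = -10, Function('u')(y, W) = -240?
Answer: Rational(-1, 250) ≈ -0.0040000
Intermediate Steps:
Pow(Add(Function('n')(-307), Function('u')(22, -141)), -1) = Pow(Add(-10, -240), -1) = Pow(-250, -1) = Rational(-1, 250)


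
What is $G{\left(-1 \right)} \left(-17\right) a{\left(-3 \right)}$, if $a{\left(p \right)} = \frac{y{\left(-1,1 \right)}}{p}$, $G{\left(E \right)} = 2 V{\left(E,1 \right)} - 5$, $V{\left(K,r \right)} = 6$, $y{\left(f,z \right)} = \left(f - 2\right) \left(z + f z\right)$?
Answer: $0$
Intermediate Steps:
$y{\left(f,z \right)} = \left(-2 + f\right) \left(z + f z\right)$
$G{\left(E \right)} = 7$ ($G{\left(E \right)} = 2 \cdot 6 - 5 = 12 - 5 = 7$)
$a{\left(p \right)} = 0$ ($a{\left(p \right)} = \frac{1 \left(-2 + \left(-1\right)^{2} - -1\right)}{p} = \frac{1 \left(-2 + 1 + 1\right)}{p} = \frac{1 \cdot 0}{p} = \frac{0}{p} = 0$)
$G{\left(-1 \right)} \left(-17\right) a{\left(-3 \right)} = 7 \left(-17\right) 0 = \left(-119\right) 0 = 0$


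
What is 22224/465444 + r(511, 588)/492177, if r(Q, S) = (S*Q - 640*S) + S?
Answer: -95607284/909050919 ≈ -0.10517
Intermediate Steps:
r(Q, S) = -639*S + Q*S (r(Q, S) = (Q*S - 640*S) + S = (-640*S + Q*S) + S = -639*S + Q*S)
22224/465444 + r(511, 588)/492177 = 22224/465444 + (588*(-639 + 511))/492177 = 22224*(1/465444) + (588*(-128))*(1/492177) = 1852/38787 - 75264*1/492177 = 1852/38787 - 3584/23437 = -95607284/909050919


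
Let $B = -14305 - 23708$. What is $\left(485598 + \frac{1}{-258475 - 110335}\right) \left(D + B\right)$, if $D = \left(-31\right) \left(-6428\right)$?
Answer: $\frac{5775941191121129}{73762} \approx 7.8305 \cdot 10^{10}$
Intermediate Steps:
$D = 199268$
$B = -38013$
$\left(485598 + \frac{1}{-258475 - 110335}\right) \left(D + B\right) = \left(485598 + \frac{1}{-258475 - 110335}\right) \left(199268 - 38013\right) = \left(485598 + \frac{1}{-368810}\right) 161255 = \left(485598 - \frac{1}{368810}\right) 161255 = \frac{179093398379}{368810} \cdot 161255 = \frac{5775941191121129}{73762}$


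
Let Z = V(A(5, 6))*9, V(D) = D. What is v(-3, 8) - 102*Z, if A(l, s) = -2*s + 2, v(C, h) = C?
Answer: 9177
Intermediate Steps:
A(l, s) = 2 - 2*s
Z = -90 (Z = (2 - 2*6)*9 = (2 - 12)*9 = -10*9 = -90)
v(-3, 8) - 102*Z = -3 - 102*(-90) = -3 + 9180 = 9177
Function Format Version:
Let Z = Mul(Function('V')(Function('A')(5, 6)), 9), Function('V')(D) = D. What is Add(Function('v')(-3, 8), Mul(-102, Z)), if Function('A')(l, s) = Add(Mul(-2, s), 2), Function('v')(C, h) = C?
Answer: 9177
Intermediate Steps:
Function('A')(l, s) = Add(2, Mul(-2, s))
Z = -90 (Z = Mul(Add(2, Mul(-2, 6)), 9) = Mul(Add(2, -12), 9) = Mul(-10, 9) = -90)
Add(Function('v')(-3, 8), Mul(-102, Z)) = Add(-3, Mul(-102, -90)) = Add(-3, 9180) = 9177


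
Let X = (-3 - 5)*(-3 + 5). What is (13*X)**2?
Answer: 43264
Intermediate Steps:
X = -16 (X = -8*2 = -16)
(13*X)**2 = (13*(-16))**2 = (-208)**2 = 43264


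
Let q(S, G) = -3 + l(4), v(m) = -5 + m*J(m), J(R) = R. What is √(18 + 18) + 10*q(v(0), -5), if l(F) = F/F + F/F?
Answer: -4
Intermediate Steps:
l(F) = 2 (l(F) = 1 + 1 = 2)
v(m) = -5 + m² (v(m) = -5 + m*m = -5 + m²)
q(S, G) = -1 (q(S, G) = -3 + 2 = -1)
√(18 + 18) + 10*q(v(0), -5) = √(18 + 18) + 10*(-1) = √36 - 10 = 6 - 10 = -4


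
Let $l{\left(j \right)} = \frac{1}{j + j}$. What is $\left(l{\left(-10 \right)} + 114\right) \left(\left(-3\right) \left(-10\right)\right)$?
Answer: $\frac{6837}{2} \approx 3418.5$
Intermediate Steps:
$l{\left(j \right)} = \frac{1}{2 j}$
$\left(l{\left(-10 \right)} + 114\right) \left(\left(-3\right) \left(-10\right)\right) = \left(\frac{1}{2 \left(-10\right)} + 114\right) \left(\left(-3\right) \left(-10\right)\right) = \left(\frac{1}{2} \left(- \frac{1}{10}\right) + 114\right) 30 = \left(- \frac{1}{20} + 114\right) 30 = \frac{2279}{20} \cdot 30 = \frac{6837}{2}$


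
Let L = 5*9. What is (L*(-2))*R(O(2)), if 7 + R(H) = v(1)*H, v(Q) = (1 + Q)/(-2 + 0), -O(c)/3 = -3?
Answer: 1440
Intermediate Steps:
O(c) = 9 (O(c) = -3*(-3) = 9)
v(Q) = -½ - Q/2 (v(Q) = (1 + Q)/(-2) = (1 + Q)*(-½) = -½ - Q/2)
R(H) = -7 - H (R(H) = -7 + (-½ - ½*1)*H = -7 + (-½ - ½)*H = -7 - H)
L = 45
(L*(-2))*R(O(2)) = (45*(-2))*(-7 - 1*9) = -90*(-7 - 9) = -90*(-16) = 1440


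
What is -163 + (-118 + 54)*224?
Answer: -14499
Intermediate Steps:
-163 + (-118 + 54)*224 = -163 - 64*224 = -163 - 14336 = -14499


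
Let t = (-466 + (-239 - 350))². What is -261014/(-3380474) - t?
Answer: -1881275906418/1690237 ≈ -1.1130e+6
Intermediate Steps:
t = 1113025 (t = (-466 - 589)² = (-1055)² = 1113025)
-261014/(-3380474) - t = -261014/(-3380474) - 1*1113025 = -261014*(-1/3380474) - 1113025 = 130507/1690237 - 1113025 = -1881275906418/1690237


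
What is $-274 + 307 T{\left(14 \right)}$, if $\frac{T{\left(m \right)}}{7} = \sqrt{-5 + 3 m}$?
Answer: $-274 + 2149 \sqrt{37} \approx 12798.0$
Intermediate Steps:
$T{\left(m \right)} = 7 \sqrt{-5 + 3 m}$
$-274 + 307 T{\left(14 \right)} = -274 + 307 \cdot 7 \sqrt{-5 + 3 \cdot 14} = -274 + 307 \cdot 7 \sqrt{-5 + 42} = -274 + 307 \cdot 7 \sqrt{37} = -274 + 2149 \sqrt{37}$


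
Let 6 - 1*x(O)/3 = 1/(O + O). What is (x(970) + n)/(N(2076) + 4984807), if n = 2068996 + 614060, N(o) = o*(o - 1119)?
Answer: 5205163557/13524785660 ≈ 0.38486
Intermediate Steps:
N(o) = o*(-1119 + o)
n = 2683056
x(O) = 18 - 3/(2*O) (x(O) = 18 - 3/(O + O) = 18 - 3*1/(2*O) = 18 - 3/(2*O))
(x(970) + n)/(N(2076) + 4984807) = ((18 - 3/2/970) + 2683056)/(2076*(-1119 + 2076) + 4984807) = ((18 - 3/2*1/970) + 2683056)/(2076*957 + 4984807) = ((18 - 3/1940) + 2683056)/(1986732 + 4984807) = (34917/1940 + 2683056)/6971539 = (5205163557/1940)*(1/6971539) = 5205163557/13524785660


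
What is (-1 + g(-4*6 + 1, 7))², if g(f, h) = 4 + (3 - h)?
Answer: 1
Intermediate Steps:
g(f, h) = 7 - h
(-1 + g(-4*6 + 1, 7))² = (-1 + (7 - 1*7))² = (-1 + (7 - 7))² = (-1 + 0)² = (-1)² = 1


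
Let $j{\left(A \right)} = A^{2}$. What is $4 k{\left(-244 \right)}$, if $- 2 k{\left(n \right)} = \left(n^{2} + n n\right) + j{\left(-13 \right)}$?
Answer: $-238482$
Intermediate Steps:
$k{\left(n \right)} = - \frac{169}{2} - n^{2}$ ($k{\left(n \right)} = - \frac{\left(n^{2} + n n\right) + \left(-13\right)^{2}}{2} = - \frac{\left(n^{2} + n^{2}\right) + 169}{2} = - \frac{2 n^{2} + 169}{2} = - \frac{169 + 2 n^{2}}{2} = - \frac{169}{2} - n^{2}$)
$4 k{\left(-244 \right)} = 4 \left(- \frac{169}{2} - \left(-244\right)^{2}\right) = 4 \left(- \frac{169}{2} - 59536\right) = 4 \left(- \frac{119241}{2}\right) = -238482$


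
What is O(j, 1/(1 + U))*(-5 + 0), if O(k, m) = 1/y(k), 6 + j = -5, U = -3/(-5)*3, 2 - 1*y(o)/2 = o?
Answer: -5/26 ≈ -0.19231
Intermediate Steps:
y(o) = 4 - 2*o
U = 9/5 (U = -3*(-⅕)*3 = (⅗)*3 = 9/5 ≈ 1.8000)
j = -11 (j = -6 - 5 = -11)
O(k, m) = 1/(4 - 2*k)
O(j, 1/(1 + U))*(-5 + 0) = (-1/(-4 + 2*(-11)))*(-5 + 0) = -1/(-4 - 22)*(-5) = -1/(-26)*(-5) = -1*(-1/26)*(-5) = (1/26)*(-5) = -5/26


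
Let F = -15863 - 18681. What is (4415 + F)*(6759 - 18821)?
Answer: 363415998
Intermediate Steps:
F = -34544
(4415 + F)*(6759 - 18821) = (4415 - 34544)*(6759 - 18821) = -30129*(-12062) = 363415998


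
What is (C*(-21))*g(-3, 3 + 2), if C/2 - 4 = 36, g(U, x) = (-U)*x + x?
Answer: -33600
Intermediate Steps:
g(U, x) = x - U*x (g(U, x) = -U*x + x = x - U*x)
C = 80 (C = 8 + 2*36 = 8 + 72 = 80)
(C*(-21))*g(-3, 3 + 2) = (80*(-21))*((3 + 2)*(1 - 1*(-3))) = -8400*(1 + 3) = -8400*4 = -1680*20 = -33600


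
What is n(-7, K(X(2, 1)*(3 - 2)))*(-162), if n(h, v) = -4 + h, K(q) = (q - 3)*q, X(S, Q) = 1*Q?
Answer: 1782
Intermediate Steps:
X(S, Q) = Q
K(q) = q*(-3 + q) (K(q) = (-3 + q)*q = q*(-3 + q))
n(-7, K(X(2, 1)*(3 - 2)))*(-162) = (-4 - 7)*(-162) = -11*(-162) = 1782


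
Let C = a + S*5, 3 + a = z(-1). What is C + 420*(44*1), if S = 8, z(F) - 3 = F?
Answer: 18519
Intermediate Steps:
z(F) = 3 + F
a = -1 (a = -3 + (3 - 1) = -3 + 2 = -1)
C = 39 (C = -1 + 8*5 = -1 + 40 = 39)
C + 420*(44*1) = 39 + 420*(44*1) = 39 + 420*44 = 39 + 18480 = 18519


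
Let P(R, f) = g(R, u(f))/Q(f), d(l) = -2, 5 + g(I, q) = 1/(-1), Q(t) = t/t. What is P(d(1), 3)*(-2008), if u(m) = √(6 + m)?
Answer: 12048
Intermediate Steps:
Q(t) = 1
g(I, q) = -6 (g(I, q) = -5 + 1/(-1) = -5 + 1*(-1) = -5 - 1 = -6)
P(R, f) = -6 (P(R, f) = -6/1 = -6*1 = -6)
P(d(1), 3)*(-2008) = -6*(-2008) = 12048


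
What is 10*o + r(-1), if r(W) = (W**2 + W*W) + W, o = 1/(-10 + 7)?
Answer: -7/3 ≈ -2.3333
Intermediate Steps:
o = -1/3 (o = 1/(-3) = -1/3 ≈ -0.33333)
r(W) = W + 2*W**2 (r(W) = (W**2 + W**2) + W = 2*W**2 + W = W + 2*W**2)
10*o + r(-1) = 10*(-1/3) - (1 + 2*(-1)) = -10/3 - (1 - 2) = -10/3 - 1*(-1) = -10/3 + 1 = -7/3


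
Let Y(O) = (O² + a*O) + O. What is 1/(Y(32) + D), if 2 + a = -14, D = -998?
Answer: -1/454 ≈ -0.0022026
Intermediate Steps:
a = -16 (a = -2 - 14 = -16)
Y(O) = O² - 15*O (Y(O) = (O² - 16*O) + O = O² - 15*O)
1/(Y(32) + D) = 1/(32*(-15 + 32) - 998) = 1/(32*17 - 998) = 1/(544 - 998) = 1/(-454) = -1/454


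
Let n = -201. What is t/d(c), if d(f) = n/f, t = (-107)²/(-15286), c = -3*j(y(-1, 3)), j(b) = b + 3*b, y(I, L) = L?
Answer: -68694/512081 ≈ -0.13415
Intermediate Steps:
j(b) = 4*b
c = -36 (c = -12*3 = -3*12 = -36)
t = -11449/15286 (t = 11449*(-1/15286) = -11449/15286 ≈ -0.74899)
d(f) = -201/f
t/d(c) = -11449/(15286*((-201/(-36)))) = -11449/(15286*((-201*(-1/36)))) = -11449/(15286*67/12) = -11449/15286*12/67 = -68694/512081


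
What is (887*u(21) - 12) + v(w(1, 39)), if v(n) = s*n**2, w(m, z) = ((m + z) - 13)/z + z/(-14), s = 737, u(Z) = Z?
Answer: 723586917/33124 ≈ 21845.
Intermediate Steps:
w(m, z) = -z/14 + (-13 + m + z)/z (w(m, z) = (-13 + m + z)/z + z*(-1/14) = (-13 + m + z)/z - z/14 = -z/14 + (-13 + m + z)/z)
v(n) = 737*n**2
(887*u(21) - 12) + v(w(1, 39)) = (887*21 - 12) + 737*((-13 + 1 - 1/14*39*(-14 + 39))/39)**2 = (18627 - 12) + 737*((-13 + 1 - 1/14*39*25)/39)**2 = 18615 + 737*((-13 + 1 - 975/14)/39)**2 = 18615 + 737*((1/39)*(-1143/14))**2 = 18615 + 737*(-381/182)**2 = 18615 + 737*(145161/33124) = 18615 + 106983657/33124 = 723586917/33124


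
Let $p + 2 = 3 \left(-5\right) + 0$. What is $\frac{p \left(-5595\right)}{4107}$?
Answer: $\frac{31705}{1369} \approx 23.159$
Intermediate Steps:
$p = -17$ ($p = -2 + \left(3 \left(-5\right) + 0\right) = -2 + \left(-15 + 0\right) = -2 - 15 = -17$)
$\frac{p \left(-5595\right)}{4107} = \frac{\left(-17\right) \left(-5595\right)}{4107} = 95115 \cdot \frac{1}{4107} = \frac{31705}{1369}$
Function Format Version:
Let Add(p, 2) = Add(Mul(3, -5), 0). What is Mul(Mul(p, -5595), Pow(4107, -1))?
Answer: Rational(31705, 1369) ≈ 23.159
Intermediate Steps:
p = -17 (p = Add(-2, Add(Mul(3, -5), 0)) = Add(-2, Add(-15, 0)) = Add(-2, -15) = -17)
Mul(Mul(p, -5595), Pow(4107, -1)) = Mul(Mul(-17, -5595), Pow(4107, -1)) = Mul(95115, Rational(1, 4107)) = Rational(31705, 1369)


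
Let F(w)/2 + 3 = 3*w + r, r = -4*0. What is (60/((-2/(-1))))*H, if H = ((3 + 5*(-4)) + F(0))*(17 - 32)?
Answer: 10350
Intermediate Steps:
r = 0
F(w) = -6 + 6*w (F(w) = -6 + 2*(3*w + 0) = -6 + 2*(3*w) = -6 + 6*w)
H = 345 (H = ((3 + 5*(-4)) + (-6 + 6*0))*(17 - 32) = ((3 - 20) + (-6 + 0))*(-15) = (-17 - 6)*(-15) = -23*(-15) = 345)
(60/((-2/(-1))))*H = (60/((-2/(-1))))*345 = (60/((-2*(-1))))*345 = (60/2)*345 = (60*(1/2))*345 = 30*345 = 10350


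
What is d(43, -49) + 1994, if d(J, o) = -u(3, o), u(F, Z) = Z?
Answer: 2043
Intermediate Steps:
d(J, o) = -o
d(43, -49) + 1994 = -1*(-49) + 1994 = 49 + 1994 = 2043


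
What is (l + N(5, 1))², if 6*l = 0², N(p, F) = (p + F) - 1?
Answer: 25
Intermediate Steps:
N(p, F) = -1 + F + p (N(p, F) = (F + p) - 1 = -1 + F + p)
l = 0 (l = (⅙)*0² = (⅙)*0 = 0)
(l + N(5, 1))² = (0 + (-1 + 1 + 5))² = (0 + 5)² = 5² = 25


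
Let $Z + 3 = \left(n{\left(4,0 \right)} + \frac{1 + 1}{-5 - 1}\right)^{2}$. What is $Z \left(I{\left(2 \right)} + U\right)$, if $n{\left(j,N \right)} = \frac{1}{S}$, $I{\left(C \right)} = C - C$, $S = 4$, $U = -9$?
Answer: $\frac{431}{16} \approx 26.938$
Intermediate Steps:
$I{\left(C \right)} = 0$
$n{\left(j,N \right)} = \frac{1}{4}$
$Z = - \frac{431}{144}$ ($Z = -3 + \left(\frac{1}{4} + \frac{1 + 1}{-5 - 1}\right)^{2} = -3 + \left(\frac{1}{4} + \frac{2}{-6}\right)^{2} = -3 + \left(\frac{1}{4} + 2 \left(- \frac{1}{6}\right)\right)^{2} = -3 + \left(\frac{1}{4} - \frac{1}{3}\right)^{2} = -3 + \left(- \frac{1}{12}\right)^{2} = -3 + \frac{1}{144} = - \frac{431}{144} \approx -2.9931$)
$Z \left(I{\left(2 \right)} + U\right) = - \frac{431 \left(0 - 9\right)}{144} = \left(- \frac{431}{144}\right) \left(-9\right) = \frac{431}{16}$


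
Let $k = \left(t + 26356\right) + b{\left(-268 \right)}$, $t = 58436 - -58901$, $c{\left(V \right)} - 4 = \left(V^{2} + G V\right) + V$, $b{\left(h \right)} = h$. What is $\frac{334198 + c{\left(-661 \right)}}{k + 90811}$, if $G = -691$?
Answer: $\frac{1227213}{234236} \approx 5.2392$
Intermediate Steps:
$c{\left(V \right)} = 4 + V^{2} - 690 V$ ($c{\left(V \right)} = 4 + \left(\left(V^{2} - 691 V\right) + V\right) = 4 + \left(V^{2} - 690 V\right) = 4 + V^{2} - 690 V$)
$t = 117337$ ($t = 58436 + 58901 = 117337$)
$k = 143425$ ($k = \left(117337 + 26356\right) - 268 = 143693 - 268 = 143425$)
$\frac{334198 + c{\left(-661 \right)}}{k + 90811} = \frac{334198 + \left(4 + \left(-661\right)^{2} - -456090\right)}{143425 + 90811} = \frac{334198 + \left(4 + 436921 + 456090\right)}{234236} = \left(334198 + 893015\right) \frac{1}{234236} = 1227213 \cdot \frac{1}{234236} = \frac{1227213}{234236}$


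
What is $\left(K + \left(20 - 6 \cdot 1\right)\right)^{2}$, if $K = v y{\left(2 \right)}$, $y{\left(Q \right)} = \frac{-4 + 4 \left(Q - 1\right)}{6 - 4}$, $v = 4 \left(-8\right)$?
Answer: $196$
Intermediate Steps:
$v = -32$
$y{\left(Q \right)} = -4 + 2 Q$ ($y{\left(Q \right)} = \frac{-4 + 4 \left(-1 + Q\right)}{2} = \left(-4 + \left(-4 + 4 Q\right)\right) \frac{1}{2} = \left(-8 + 4 Q\right) \frac{1}{2} = -4 + 2 Q$)
$K = 0$ ($K = - 32 \left(-4 + 2 \cdot 2\right) = - 32 \left(-4 + 4\right) = \left(-32\right) 0 = 0$)
$\left(K + \left(20 - 6 \cdot 1\right)\right)^{2} = \left(0 + \left(20 - 6 \cdot 1\right)\right)^{2} = \left(0 + \left(20 - 6\right)\right)^{2} = \left(0 + 14\right)^{2} = 14^{2} = 196$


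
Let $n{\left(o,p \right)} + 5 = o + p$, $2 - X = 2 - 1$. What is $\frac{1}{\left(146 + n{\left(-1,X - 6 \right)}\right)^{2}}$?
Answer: $\frac{1}{18225} \approx 5.487 \cdot 10^{-5}$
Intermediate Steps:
$X = 1$ ($X = 2 - \left(2 - 1\right) = 2 - 1 = 1$)
$n{\left(o,p \right)} = -5 + o + p$ ($n{\left(o,p \right)} = -5 + \left(o + p\right) = -5 + o + p$)
$\frac{1}{\left(146 + n{\left(-1,X - 6 \right)}\right)^{2}} = \frac{1}{\left(146 - 11\right)^{2}} = \frac{1}{135^{2}} = \frac{1}{18225}$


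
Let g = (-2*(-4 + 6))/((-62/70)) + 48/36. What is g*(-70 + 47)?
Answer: -12512/93 ≈ -134.54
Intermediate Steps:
g = 544/93 (g = (-2*2)/((-62*1/70)) + 48*(1/36) = -4/(-31/35) + 4/3 = -4*(-35/31) + 4/3 = 140/31 + 4/3 = 544/93 ≈ 5.8495)
g*(-70 + 47) = 544*(-70 + 47)/93 = (544/93)*(-23) = -12512/93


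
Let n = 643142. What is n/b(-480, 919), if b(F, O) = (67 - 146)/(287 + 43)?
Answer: -212236860/79 ≈ -2.6865e+6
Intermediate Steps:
b(F, O) = -79/330
n/b(-480, 919) = 643142/(-79/330) = 643142*(-330/79) = -212236860/79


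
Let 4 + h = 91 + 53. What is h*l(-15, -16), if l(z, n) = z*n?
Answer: 33600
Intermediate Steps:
l(z, n) = n*z
h = 140 (h = -4 + (91 + 53) = -4 + 144 = 140)
h*l(-15, -16) = 140*(-16*(-15)) = 140*240 = 33600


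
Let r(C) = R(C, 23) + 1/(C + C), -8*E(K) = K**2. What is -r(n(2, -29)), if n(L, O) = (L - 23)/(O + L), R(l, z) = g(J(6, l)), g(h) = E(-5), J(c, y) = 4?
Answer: 139/56 ≈ 2.4821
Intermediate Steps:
E(K) = -K**2/8
g(h) = -25/8 (g(h) = -1/8*(-5)**2 = -1/8*25 = -25/8)
R(l, z) = -25/8
n(L, O) = (-23 + L)/(L + O)
r(C) = -25/8 + 1/(2*C) (r(C) = -25/8 + 1/(C + C) = -25/8 + 1/(2*C))
-r(n(2, -29)) = -(4 - 25*(-23 + 2)/(2 - 29))/(8*((-23 + 2)/(2 - 29))) = -(4 - 25*(-21)/(-27))/(8*(-21/(-27))) = -(4 - (-25)*(-21)/27)/(8*((-1/27*(-21)))) = -(4 - 25*7/9)/(8*7/9) = -9*(4 - 175/9)/(8*7) = -9*(-139)/(8*7*9) = -1*(-139/56) = 139/56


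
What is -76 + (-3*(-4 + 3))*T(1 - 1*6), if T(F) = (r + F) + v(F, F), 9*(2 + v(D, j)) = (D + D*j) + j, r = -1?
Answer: -95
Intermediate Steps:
v(D, j) = -2 + D/9 + j/9 + D*j/9 (v(D, j) = -2 + ((D + D*j) + j)/9 = -2 + (D + j + D*j)/9 = -2 + (D/9 + j/9 + D*j/9) = -2 + D/9 + j/9 + D*j/9)
T(F) = -3 + F**2/9 + 11*F/9 (T(F) = (-1 + F) + (-2 + F/9 + F/9 + F*F/9) = (-1 + F) + (-2 + F/9 + F/9 + F**2/9) = (-1 + F) + (-2 + F**2/9 + 2*F/9) = -3 + F**2/9 + 11*F/9)
-76 + (-3*(-4 + 3))*T(1 - 1*6) = -76 + (-3*(-4 + 3))*(-3 + (1 - 1*6)**2/9 + 11*(1 - 1*6)/9) = -76 + (-3*(-1))*(-3 + (1 - 6)**2/9 + 11*(1 - 6)/9) = -76 + 3*(-3 + (1/9)*(-5)**2 + (11/9)*(-5)) = -76 + 3*(-3 + (1/9)*25 - 55/9) = -76 + 3*(-3 + 25/9 - 55/9) = -76 + 3*(-19/3) = -76 - 19 = -95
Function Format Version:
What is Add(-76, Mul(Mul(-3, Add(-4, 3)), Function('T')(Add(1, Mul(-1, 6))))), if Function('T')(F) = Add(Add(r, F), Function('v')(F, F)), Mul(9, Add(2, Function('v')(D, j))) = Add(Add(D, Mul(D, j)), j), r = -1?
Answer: -95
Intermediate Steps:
Function('v')(D, j) = Add(-2, Mul(Rational(1, 9), D), Mul(Rational(1, 9), j), Mul(Rational(1, 9), D, j)) (Function('v')(D, j) = Add(-2, Mul(Rational(1, 9), Add(Add(D, Mul(D, j)), j))) = Add(-2, Mul(Rational(1, 9), Add(D, j, Mul(D, j)))) = Add(-2, Add(Mul(Rational(1, 9), D), Mul(Rational(1, 9), j), Mul(Rational(1, 9), D, j))) = Add(-2, Mul(Rational(1, 9), D), Mul(Rational(1, 9), j), Mul(Rational(1, 9), D, j)))
Function('T')(F) = Add(-3, Mul(Rational(1, 9), Pow(F, 2)), Mul(Rational(11, 9), F)) (Function('T')(F) = Add(Add(-1, F), Add(-2, Mul(Rational(1, 9), F), Mul(Rational(1, 9), F), Mul(Rational(1, 9), F, F))) = Add(Add(-1, F), Add(-2, Mul(Rational(1, 9), F), Mul(Rational(1, 9), F), Mul(Rational(1, 9), Pow(F, 2)))) = Add(Add(-1, F), Add(-2, Mul(Rational(1, 9), Pow(F, 2)), Mul(Rational(2, 9), F))) = Add(-3, Mul(Rational(1, 9), Pow(F, 2)), Mul(Rational(11, 9), F)))
Add(-76, Mul(Mul(-3, Add(-4, 3)), Function('T')(Add(1, Mul(-1, 6))))) = Add(-76, Mul(Mul(-3, Add(-4, 3)), Add(-3, Mul(Rational(1, 9), Pow(Add(1, Mul(-1, 6)), 2)), Mul(Rational(11, 9), Add(1, Mul(-1, 6)))))) = Add(-76, Mul(Mul(-3, -1), Add(-3, Mul(Rational(1, 9), Pow(Add(1, -6), 2)), Mul(Rational(11, 9), Add(1, -6))))) = Add(-76, Mul(3, Add(-3, Mul(Rational(1, 9), Pow(-5, 2)), Mul(Rational(11, 9), -5)))) = Add(-76, Mul(3, Add(-3, Mul(Rational(1, 9), 25), Rational(-55, 9)))) = Add(-76, Mul(3, Add(-3, Rational(25, 9), Rational(-55, 9)))) = Add(-76, Mul(3, Rational(-19, 3))) = Add(-76, -19) = -95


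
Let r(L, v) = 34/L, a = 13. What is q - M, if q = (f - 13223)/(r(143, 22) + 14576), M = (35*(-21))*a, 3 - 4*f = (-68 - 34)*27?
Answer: 79658675135/8337608 ≈ 9554.1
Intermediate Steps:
f = 2757/4 (f = ¾ - (-68 - 34)*27/4 = ¾ - (-51)*27/2 = ¾ - ¼*(-2754) = ¾ + 1377/2 = 2757/4 ≈ 689.25)
M = -9555 (M = (35*(-21))*13 = -735*13 = -9555)
q = -7169305/8337608 (q = (2757/4 - 13223)/(34/143 + 14576) = -50135/(4*(34*(1/143) + 14576)) = -50135/(4*(34/143 + 14576)) = -50135/(4*2084402/143) = -50135/4*143/2084402 = -7169305/8337608 ≈ -0.85988)
q - M = -7169305/8337608 - 1*(-9555) = -7169305/8337608 + 9555 = 79658675135/8337608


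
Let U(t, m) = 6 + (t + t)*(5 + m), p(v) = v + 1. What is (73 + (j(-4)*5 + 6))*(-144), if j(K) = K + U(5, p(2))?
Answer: -70416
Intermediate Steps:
p(v) = 1 + v
U(t, m) = 6 + 2*t*(5 + m) (U(t, m) = 6 + (2*t)*(5 + m) = 6 + 2*t*(5 + m))
j(K) = 86 + K (j(K) = K + (6 + 10*5 + 2*(1 + 2)*5) = K + (6 + 50 + 2*3*5) = K + (6 + 50 + 30) = K + 86 = 86 + K)
(73 + (j(-4)*5 + 6))*(-144) = (73 + ((86 - 4)*5 + 6))*(-144) = (73 + (82*5 + 6))*(-144) = (73 + (410 + 6))*(-144) = (73 + 416)*(-144) = 489*(-144) = -70416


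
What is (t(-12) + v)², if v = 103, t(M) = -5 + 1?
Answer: 9801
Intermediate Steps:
t(M) = -4
(t(-12) + v)² = (-4 + 103)² = 99² = 9801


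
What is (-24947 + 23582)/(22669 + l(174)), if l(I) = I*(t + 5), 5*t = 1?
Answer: -6825/117869 ≈ -0.057903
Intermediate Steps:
t = ⅕ (t = (⅕)*1 = ⅕ ≈ 0.20000)
l(I) = 26*I/5 (l(I) = I*(⅕ + 5) = I*(26/5) = 26*I/5)
(-24947 + 23582)/(22669 + l(174)) = (-24947 + 23582)/(22669 + (26/5)*174) = -1365/(22669 + 4524/5) = -1365/117869/5 = -1365*5/117869 = -6825/117869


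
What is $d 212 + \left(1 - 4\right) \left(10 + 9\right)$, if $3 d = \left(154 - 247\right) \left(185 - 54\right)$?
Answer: $-860989$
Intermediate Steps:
$d = -4061$ ($d = \frac{\left(154 - 247\right) \left(185 - 54\right)}{3} = \frac{\left(-93\right) 131}{3} = \frac{1}{3} \left(-12183\right) = -4061$)
$d 212 + \left(1 - 4\right) \left(10 + 9\right) = \left(-4061\right) 212 + \left(1 - 4\right) \left(10 + 9\right) = -860932 + \left(1 - 4\right) 19 = -860932 - 57 = -860989$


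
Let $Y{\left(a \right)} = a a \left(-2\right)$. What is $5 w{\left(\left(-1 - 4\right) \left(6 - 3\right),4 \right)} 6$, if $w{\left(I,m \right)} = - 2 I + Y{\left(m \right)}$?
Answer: $-60$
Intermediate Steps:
$Y{\left(a \right)} = - 2 a^{2}$ ($Y{\left(a \right)} = a^{2} \left(-2\right) = - 2 a^{2}$)
$w{\left(I,m \right)} = - 2 I - 2 m^{2}$
$5 w{\left(\left(-1 - 4\right) \left(6 - 3\right),4 \right)} 6 = 5 \left(- 2 \left(-1 - 4\right) \left(6 - 3\right) - 2 \cdot 4^{2}\right) 6 = 5 \left(- 2 \left(\left(-5\right) 3\right) - 32\right) 6 = 5 \left(\left(-2\right) \left(-15\right) - 32\right) 6 = 5 \left(30 - 32\right) 6 = 5 \left(-2\right) 6 = \left(-10\right) 6 = -60$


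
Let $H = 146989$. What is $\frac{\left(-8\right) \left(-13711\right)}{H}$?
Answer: $\frac{109688}{146989} \approx 0.74623$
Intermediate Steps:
$\frac{\left(-8\right) \left(-13711\right)}{H} = \frac{\left(-8\right) \left(-13711\right)}{146989} = 109688 \cdot \frac{1}{146989} = \frac{109688}{146989}$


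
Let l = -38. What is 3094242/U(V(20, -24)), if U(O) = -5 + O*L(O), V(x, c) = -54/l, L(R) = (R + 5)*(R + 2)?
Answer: 21223405878/179815 ≈ 1.1803e+5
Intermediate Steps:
L(R) = (2 + R)*(5 + R) (L(R) = (5 + R)*(2 + R) = (2 + R)*(5 + R))
V(x, c) = 27/19 (V(x, c) = -54/(-38) = -54*(-1/38) = 27/19)
U(O) = -5 + O*(10 + O² + 7*O)
3094242/U(V(20, -24)) = 3094242/(-5 + 27*(10 + (27/19)² + 7*(27/19))/19) = 3094242/(-5 + 27*(10 + 729/361 + 189/19)/19) = 3094242/(-5 + (27/19)*(7930/361)) = 3094242/(-5 + 214110/6859) = 3094242/(179815/6859) = 3094242*(6859/179815) = 21223405878/179815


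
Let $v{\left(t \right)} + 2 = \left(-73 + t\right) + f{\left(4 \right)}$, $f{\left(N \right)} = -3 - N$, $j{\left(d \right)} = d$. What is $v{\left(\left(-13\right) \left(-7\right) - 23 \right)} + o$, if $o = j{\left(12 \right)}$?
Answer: $-2$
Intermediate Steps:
$v{\left(t \right)} = -82 + t$ ($v{\left(t \right)} = -2 + \left(\left(-73 + t\right) - 7\right) = -2 + \left(-80 + t\right) = -82 + t$)
$o = 12$
$v{\left(\left(-13\right) \left(-7\right) - 23 \right)} + o = \left(-82 - -68\right) + 12 = \left(-82 + \left(91 - 23\right)\right) + 12 = \left(-82 + 68\right) + 12 = -14 + 12 = -2$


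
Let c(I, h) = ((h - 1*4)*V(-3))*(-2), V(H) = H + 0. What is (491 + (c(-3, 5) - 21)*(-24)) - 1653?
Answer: -802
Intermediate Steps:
V(H) = H
c(I, h) = -24 + 6*h (c(I, h) = ((h - 1*4)*(-3))*(-2) = ((h - 4)*(-3))*(-2) = ((-4 + h)*(-3))*(-2) = (12 - 3*h)*(-2) = -24 + 6*h)
(491 + (c(-3, 5) - 21)*(-24)) - 1653 = (491 + ((-24 + 6*5) - 21)*(-24)) - 1653 = (491 + ((-24 + 30) - 21)*(-24)) - 1653 = (491 + (6 - 21)*(-24)) - 1653 = (491 - 15*(-24)) - 1653 = (491 + 360) - 1653 = 851 - 1653 = -802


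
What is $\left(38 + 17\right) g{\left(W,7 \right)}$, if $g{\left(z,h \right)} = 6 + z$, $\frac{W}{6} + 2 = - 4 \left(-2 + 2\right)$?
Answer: $-330$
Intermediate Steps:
$W = -12$ ($W = -12 + 6 \left(- 4 \left(-2 + 2\right)\right) = -12 + 6 \left(\left(-4\right) 0\right) = -12 + 6 \cdot 0 = -12 + 0 = -12$)
$\left(38 + 17\right) g{\left(W,7 \right)} = \left(38 + 17\right) \left(6 - 12\right) = 55 \left(-6\right) = -330$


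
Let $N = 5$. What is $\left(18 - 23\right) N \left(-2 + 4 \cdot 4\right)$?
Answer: $-350$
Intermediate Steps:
$\left(18 - 23\right) N \left(-2 + 4 \cdot 4\right) = \left(18 - 23\right) 5 \left(-2 + 4 \cdot 4\right) = \left(-5\right) 5 \left(-2 + 16\right) = \left(-25\right) 14 = -350$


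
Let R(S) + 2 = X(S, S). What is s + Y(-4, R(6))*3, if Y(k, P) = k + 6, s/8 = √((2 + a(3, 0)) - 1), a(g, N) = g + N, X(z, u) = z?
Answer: 22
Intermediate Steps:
R(S) = -2 + S
a(g, N) = N + g
s = 16 (s = 8*√((2 + (0 + 3)) - 1) = 8*√((2 + 3) - 1) = 8*√(5 - 1) = 8*√4 = 8*2 = 16)
Y(k, P) = 6 + k
s + Y(-4, R(6))*3 = 16 + (6 - 4)*3 = 16 + 2*3 = 16 + 6 = 22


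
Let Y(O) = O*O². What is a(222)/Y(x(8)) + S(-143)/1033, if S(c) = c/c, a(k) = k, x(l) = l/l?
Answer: 229327/1033 ≈ 222.00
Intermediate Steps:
x(l) = 1
S(c) = 1
Y(O) = O³
a(222)/Y(x(8)) + S(-143)/1033 = 222/(1³) + 1/1033 = 222/1 + 1*(1/1033) = 222*1 + 1/1033 = 222 + 1/1033 = 229327/1033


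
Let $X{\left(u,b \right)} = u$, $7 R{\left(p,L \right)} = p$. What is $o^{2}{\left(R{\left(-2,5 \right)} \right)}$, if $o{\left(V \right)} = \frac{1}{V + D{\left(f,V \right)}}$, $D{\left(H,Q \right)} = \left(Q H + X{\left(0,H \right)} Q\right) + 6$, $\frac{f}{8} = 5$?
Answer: $\frac{49}{1600} \approx 0.030625$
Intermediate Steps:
$f = 40$ ($f = 8 \cdot 5 = 40$)
$R{\left(p,L \right)} = \frac{p}{7}$
$D{\left(H,Q \right)} = 6 + H Q$ ($D{\left(H,Q \right)} = \left(Q H + 0 Q\right) + 6 = \left(H Q + 0\right) + 6 = H Q + 6 = 6 + H Q$)
$o{\left(V \right)} = \frac{1}{6 + 41 V}$ ($o{\left(V \right)} = \frac{1}{V + \left(6 + 40 V\right)} = \frac{1}{6 + 41 V}$)
$o^{2}{\left(R{\left(-2,5 \right)} \right)} = \left(\frac{1}{6 + 41 \cdot \frac{1}{7} \left(-2\right)}\right)^{2} = \left(\frac{1}{6 + 41 \left(- \frac{2}{7}\right)}\right)^{2} = \left(\frac{1}{6 - \frac{82}{7}}\right)^{2} = \left(\frac{1}{- \frac{40}{7}}\right)^{2} = \left(- \frac{7}{40}\right)^{2} = \frac{49}{1600}$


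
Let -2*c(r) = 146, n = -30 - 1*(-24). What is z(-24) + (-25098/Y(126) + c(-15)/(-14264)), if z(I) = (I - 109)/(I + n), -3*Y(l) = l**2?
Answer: 288764477/31452120 ≈ 9.1811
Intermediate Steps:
Y(l) = -l**2/3
n = -6 (n = -30 + 24 = -6)
c(r) = -73 (c(r) = -1/2*146 = -73)
z(I) = (-109 + I)/(-6 + I) (z(I) = (I - 109)/(I - 6) = (-109 + I)/(-6 + I))
z(-24) + (-25098/Y(126) + c(-15)/(-14264)) = (-109 - 24)/(-6 - 24) + (-25098/((-1/3*126**2)) - 73/(-14264)) = -133/(-30) + (-25098/((-1/3*15876)) - 73*(-1/14264)) = -1/30*(-133) + (-25098/(-5292) + 73/14264) = 133/30 + (-25098*(-1/5292) + 73/14264) = 133/30 + (4183/882 + 73/14264) = 133/30 + 29865349/6290424 = 288764477/31452120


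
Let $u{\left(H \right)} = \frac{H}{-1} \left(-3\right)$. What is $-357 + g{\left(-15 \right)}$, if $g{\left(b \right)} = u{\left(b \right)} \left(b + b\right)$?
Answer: $993$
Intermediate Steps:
$u{\left(H \right)} = 3 H$ ($u{\left(H \right)} = H \left(-1\right) \left(-3\right) = - H \left(-3\right) = 3 H$)
$g{\left(b \right)} = 6 b^{2}$ ($g{\left(b \right)} = 3 b \left(b + b\right) = 3 b 2 b = 6 b^{2}$)
$-357 + g{\left(-15 \right)} = -357 + 6 \left(-15\right)^{2} = -357 + 6 \cdot 225 = -357 + 1350 = 993$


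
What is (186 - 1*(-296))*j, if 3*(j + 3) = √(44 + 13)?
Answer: -1446 + 482*√57/3 ≈ -232.99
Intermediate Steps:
j = -3 + √57/3 (j = -3 + √(44 + 13)/3 = -3 + √57/3 ≈ -0.48339)
(186 - 1*(-296))*j = (186 - 1*(-296))*(-3 + √57/3) = (186 + 296)*(-3 + √57/3) = 482*(-3 + √57/3) = -1446 + 482*√57/3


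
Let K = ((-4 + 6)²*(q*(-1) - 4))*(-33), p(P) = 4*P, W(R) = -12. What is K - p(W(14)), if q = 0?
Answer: 576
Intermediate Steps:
K = 528 (K = ((-4 + 6)²*(0*(-1) - 4))*(-33) = (2²*(0 - 4))*(-33) = (4*(-4))*(-33) = -16*(-33) = 528)
K - p(W(14)) = 528 - 4*(-12) = 528 - 1*(-48) = 528 + 48 = 576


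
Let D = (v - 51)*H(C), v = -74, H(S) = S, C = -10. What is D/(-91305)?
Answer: -250/18261 ≈ -0.013690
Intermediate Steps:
D = 1250 (D = (-74 - 51)*(-10) = -125*(-10) = 1250)
D/(-91305) = 1250/(-91305) = 1250*(-1/91305) = -250/18261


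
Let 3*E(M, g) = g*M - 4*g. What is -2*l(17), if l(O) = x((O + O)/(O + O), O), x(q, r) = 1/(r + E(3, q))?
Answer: -3/25 ≈ -0.12000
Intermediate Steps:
E(M, g) = -4*g/3 + M*g/3 (E(M, g) = (g*M - 4*g)/3 = (M*g - 4*g)/3 = (-4*g + M*g)/3 = -4*g/3 + M*g/3)
x(q, r) = 1/(r - q/3) (x(q, r) = 1/(r + q*(-4 + 3)/3) = 1/(r + (1/3)*q*(-1)) = 1/(r - q/3))
l(O) = 3/(-1 + 3*O) (l(O) = 3/(-(O + O)/(O + O) + 3*O) = 3/(-2*O/(2*O) + 3*O) = 3/(-2*O*1/(2*O) + 3*O) = 3/(-1*1 + 3*O) = 3/(-1 + 3*O))
-2*l(17) = -6/(-1 + 3*17) = -6/(-1 + 51) = -6/50 = -2*3/50 = -3/25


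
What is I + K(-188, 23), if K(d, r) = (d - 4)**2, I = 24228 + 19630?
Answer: 80722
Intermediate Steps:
I = 43858
K(d, r) = (-4 + d)**2
I + K(-188, 23) = 43858 + (-4 - 188)**2 = 43858 + (-192)**2 = 43858 + 36864 = 80722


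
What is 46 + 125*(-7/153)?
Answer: 6163/153 ≈ 40.281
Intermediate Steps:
46 + 125*(-7/153) = 46 - 875/153 = 6163/153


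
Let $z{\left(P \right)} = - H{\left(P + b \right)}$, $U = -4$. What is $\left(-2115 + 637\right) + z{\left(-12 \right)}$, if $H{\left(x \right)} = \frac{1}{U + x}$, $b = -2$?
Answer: $- \frac{26603}{18} \approx -1477.9$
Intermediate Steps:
$H{\left(x \right)} = \frac{1}{-4 + x}$
$z{\left(P \right)} = - \frac{1}{-6 + P}$ ($z{\left(P \right)} = - \frac{1}{-4 + \left(P - 2\right)} = - \frac{1}{-4 + \left(-2 + P\right)} = - \frac{1}{-6 + P}$)
$\left(-2115 + 637\right) + z{\left(-12 \right)} = \left(-2115 + 637\right) - \frac{1}{-6 - 12} = -1478 - \frac{1}{-18} = -1478 - - \frac{1}{18} = -1478 + \frac{1}{18} = - \frac{26603}{18}$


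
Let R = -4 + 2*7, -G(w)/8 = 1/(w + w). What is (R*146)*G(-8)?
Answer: 730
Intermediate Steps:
G(w) = -4/w (G(w) = -8/(w + w) = -8*1/(2*w) = -4/w)
R = 10 (R = -4 + 14 = 10)
(R*146)*G(-8) = (10*146)*(-4/(-8)) = 1460*(-4*(-⅛)) = 1460*(½) = 730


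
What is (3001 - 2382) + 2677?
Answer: 3296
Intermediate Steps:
(3001 - 2382) + 2677 = 619 + 2677 = 3296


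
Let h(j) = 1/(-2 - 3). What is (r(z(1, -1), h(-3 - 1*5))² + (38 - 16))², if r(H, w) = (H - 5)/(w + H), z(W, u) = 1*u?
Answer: 2209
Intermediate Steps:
z(W, u) = u
h(j) = -⅕ (h(j) = 1/(-5) = -⅕)
r(H, w) = (-5 + H)/(H + w)
(r(z(1, -1), h(-3 - 1*5))² + (38 - 16))² = (((-5 - 1)/(-1 - ⅕))² + (38 - 16))² = ((-6/(-6/5))² + 22)² = ((-⅚*(-6))² + 22)² = (5² + 22)² = (25 + 22)² = 47² = 2209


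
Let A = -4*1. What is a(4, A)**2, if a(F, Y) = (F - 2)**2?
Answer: 16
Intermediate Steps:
A = -4
a(F, Y) = (-2 + F)**2
a(4, A)**2 = ((-2 + 4)**2)**2 = (2**2)**2 = 4**2 = 16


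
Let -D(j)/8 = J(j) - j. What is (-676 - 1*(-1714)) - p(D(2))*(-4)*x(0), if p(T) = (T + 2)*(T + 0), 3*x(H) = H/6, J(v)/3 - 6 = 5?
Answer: 1038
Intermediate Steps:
J(v) = 33 (J(v) = 18 + 3*5 = 18 + 15 = 33)
D(j) = -264 + 8*j (D(j) = -8*(33 - j) = -264 + 8*j)
x(H) = H/18 (x(H) = (H/6)/3 = H/18)
p(T) = T*(2 + T) (p(T) = (2 + T)*T = T*(2 + T))
(-676 - 1*(-1714)) - p(D(2))*(-4)*x(0) = (-676 - 1*(-1714)) - ((-264 + 8*2)*(2 + (-264 + 8*2)))*(-4)*(1/18)*0 = (-676 + 1714) - ((-264 + 16)*(2 + (-264 + 16)))*(-4)*0 = 1038 - -248*(2 - 248)*(-4)*0 = 1038 - -248*(-246)*(-4)*0 = 1038 - 61008*(-4)*0 = 1038 - (-244032)*0 = 1038 - 1*0 = 1038 + 0 = 1038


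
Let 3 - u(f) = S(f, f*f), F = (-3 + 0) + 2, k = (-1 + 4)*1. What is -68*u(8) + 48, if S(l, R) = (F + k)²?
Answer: 116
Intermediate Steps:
k = 3 (k = 3*1 = 3)
F = -1 (F = -3 + 2 = -1)
S(l, R) = 4 (S(l, R) = (-1 + 3)² = 2² = 4)
u(f) = -1 (u(f) = 3 - 1*4 = 3 - 4 = -1)
-68*u(8) + 48 = -68*(-1) + 48 = 68 + 48 = 116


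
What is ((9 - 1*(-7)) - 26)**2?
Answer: 100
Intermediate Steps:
((9 - 1*(-7)) - 26)**2 = ((9 + 7) - 26)**2 = (16 - 26)**2 = (-10)**2 = 100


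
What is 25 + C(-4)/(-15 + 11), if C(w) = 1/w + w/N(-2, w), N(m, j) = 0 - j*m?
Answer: 399/16 ≈ 24.938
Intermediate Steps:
N(m, j) = -j*m (N(m, j) = 0 - j*m = -j*m)
C(w) = 1/2 + 1/w (C(w) = 1/w + w/((-1*w*(-2))) = 1/w + w/((2*w)) = 1/w + w*(1/(2*w)) = 1/w + 1/2 = 1/2 + 1/w)
25 + C(-4)/(-15 + 11) = 25 + ((1/2)*(2 - 4)/(-4))/(-15 + 11) = 25 + ((1/2)*(-1/4)*(-2))/(-4) = 25 + (1/4)*(-1/4) = 25 - 1/16 = 399/16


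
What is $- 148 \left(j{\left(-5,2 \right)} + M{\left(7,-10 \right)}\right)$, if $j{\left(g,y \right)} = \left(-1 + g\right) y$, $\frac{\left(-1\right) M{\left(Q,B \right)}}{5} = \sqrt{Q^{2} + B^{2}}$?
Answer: $1776 + 740 \sqrt{149} \approx 10809.0$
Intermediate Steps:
$M{\left(Q,B \right)} = - 5 \sqrt{B^{2} + Q^{2}}$ ($M{\left(Q,B \right)} = - 5 \sqrt{Q^{2} + B^{2}} = - 5 \sqrt{B^{2} + Q^{2}}$)
$j{\left(g,y \right)} = y \left(-1 + g\right)$
$- 148 \left(j{\left(-5,2 \right)} + M{\left(7,-10 \right)}\right) = - 148 \left(2 \left(-1 - 5\right) - 5 \sqrt{\left(-10\right)^{2} + 7^{2}}\right) = - 148 \left(2 \left(-6\right) - 5 \sqrt{100 + 49}\right) = - 148 \left(-12 - 5 \sqrt{149}\right) = 1776 + 740 \sqrt{149}$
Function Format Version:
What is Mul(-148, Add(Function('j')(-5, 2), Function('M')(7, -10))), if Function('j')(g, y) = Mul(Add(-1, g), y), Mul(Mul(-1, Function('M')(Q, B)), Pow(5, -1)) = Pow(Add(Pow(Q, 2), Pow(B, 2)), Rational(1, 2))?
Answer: Add(1776, Mul(740, Pow(149, Rational(1, 2)))) ≈ 10809.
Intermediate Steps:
Function('M')(Q, B) = Mul(-5, Pow(Add(Pow(B, 2), Pow(Q, 2)), Rational(1, 2))) (Function('M')(Q, B) = Mul(-5, Pow(Add(Pow(Q, 2), Pow(B, 2)), Rational(1, 2))) = Mul(-5, Pow(Add(Pow(B, 2), Pow(Q, 2)), Rational(1, 2))))
Function('j')(g, y) = Mul(y, Add(-1, g))
Mul(-148, Add(Function('j')(-5, 2), Function('M')(7, -10))) = Mul(-148, Add(Mul(2, Add(-1, -5)), Mul(-5, Pow(Add(Pow(-10, 2), Pow(7, 2)), Rational(1, 2))))) = Mul(-148, Add(Mul(2, -6), Mul(-5, Pow(Add(100, 49), Rational(1, 2))))) = Mul(-148, Add(-12, Mul(-5, Pow(149, Rational(1, 2))))) = Add(1776, Mul(740, Pow(149, Rational(1, 2))))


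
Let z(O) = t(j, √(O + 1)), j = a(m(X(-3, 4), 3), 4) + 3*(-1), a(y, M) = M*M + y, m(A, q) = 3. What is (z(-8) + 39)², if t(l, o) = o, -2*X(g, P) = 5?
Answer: (39 + I*√7)² ≈ 1514.0 + 206.37*I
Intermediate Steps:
X(g, P) = -5/2 (X(g, P) = -½*5 = -5/2)
a(y, M) = y + M² (a(y, M) = M² + y = y + M²)
j = 16 (j = (3 + 4²) + 3*(-1) = (3 + 16) - 3 = 19 - 3 = 16)
z(O) = √(1 + O) (z(O) = √(O + 1) = √(1 + O))
(z(-8) + 39)² = (√(1 - 8) + 39)² = (√(-7) + 39)² = (I*√7 + 39)² = (39 + I*√7)²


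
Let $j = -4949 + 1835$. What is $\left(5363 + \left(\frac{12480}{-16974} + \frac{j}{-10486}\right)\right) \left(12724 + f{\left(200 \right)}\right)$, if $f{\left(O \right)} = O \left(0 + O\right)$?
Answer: $\frac{85584945929624}{302703} \approx 2.8274 \cdot 10^{8}$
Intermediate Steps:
$f{\left(O \right)} = O^{2}$ ($f{\left(O \right)} = O O = O^{2}$)
$j = -3114$
$\left(5363 + \left(\frac{12480}{-16974} + \frac{j}{-10486}\right)\right) \left(12724 + f{\left(200 \right)}\right) = \left(5363 + \left(\frac{12480}{-16974} - \frac{3114}{-10486}\right)\right) \left(12724 + 200^{2}\right) = \left(5363 + \left(12480 \left(- \frac{1}{16974}\right) - - \frac{1557}{5243}\right)\right) \left(12724 + 40000\right) = \left(5363 + \left(- \frac{2080}{2829} + \frac{1557}{5243}\right)\right) 52724 = \left(5363 - \frac{6500687}{14832447}\right) 52724 = \frac{79539912574}{14832447} \cdot 52724 = \frac{85584945929624}{302703}$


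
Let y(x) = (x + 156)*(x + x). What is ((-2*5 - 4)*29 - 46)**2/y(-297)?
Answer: 102152/41877 ≈ 2.4393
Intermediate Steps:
y(x) = 2*x*(156 + x) (y(x) = (156 + x)*(2*x) = 2*x*(156 + x))
((-2*5 - 4)*29 - 46)**2/y(-297) = ((-2*5 - 4)*29 - 46)**2/((2*(-297)*(156 - 297))) = ((-10 - 4)*29 - 46)**2/((2*(-297)*(-141))) = (-14*29 - 46)**2/83754 = (-406 - 46)**2*(1/83754) = (-452)**2*(1/83754) = 204304*(1/83754) = 102152/41877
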